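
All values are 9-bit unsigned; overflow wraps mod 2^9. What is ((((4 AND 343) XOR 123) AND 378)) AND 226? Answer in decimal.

98

4 = 000000100
343 = 101010111
→ AND → 000000100 = 4
123 = 001111011
→ XOR → 001111111 = 127
378 = 101111010
→ AND → 001111010 = 122
226 = 011100010
→ AND → 001100010 = 98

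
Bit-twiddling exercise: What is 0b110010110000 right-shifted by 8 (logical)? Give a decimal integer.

x = 110010110000
shift right by 8 → 000000001100 = 12
(equivalently, floor(3248 / 256))

12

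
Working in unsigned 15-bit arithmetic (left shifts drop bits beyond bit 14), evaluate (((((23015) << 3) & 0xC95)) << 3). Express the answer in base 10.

23015 = 101100111100111
→ << 3 (mod 2^15) → 100111100111000 = 20280
0xC95 = 000110010010101
→ & → 000110000010000 = 3088
→ << 3 (mod 2^15) → 110000010000000 = 24704

24704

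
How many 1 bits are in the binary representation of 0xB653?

0xB653 = 1011011001010011
Count the 1s: 1 + 1 + 1 + 1 + 1 + 1 + 1 + 1 + 1 = 9

9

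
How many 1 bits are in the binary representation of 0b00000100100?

2

n = 100100
Count the 1s: 1 + 1 = 2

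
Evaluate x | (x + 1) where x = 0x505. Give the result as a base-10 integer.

1287

x = 10100000101 = 1285
x + 1 = 10100000110
OR    = 10100000111 = 1287
(x | (x + 1) sets the lowest cleared bit.)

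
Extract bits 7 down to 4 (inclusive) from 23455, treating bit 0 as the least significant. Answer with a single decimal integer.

9

v = 101101110011111
Shift right by 4: 10110111001
Mask low 4 bits: 1001 = 9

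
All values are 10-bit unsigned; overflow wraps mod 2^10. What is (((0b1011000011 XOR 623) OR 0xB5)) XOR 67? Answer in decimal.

254

0b1011000011 = 1011000011
623 = 1001101111
→ XOR → 0010101100 = 172
0xB5 = 0010110101
→ OR → 0010111101 = 189
67 = 0001000011
→ XOR → 0011111110 = 254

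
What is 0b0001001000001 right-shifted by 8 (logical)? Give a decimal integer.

2

x = 1001000001
shift right by 8 → 0000000010 = 2
(equivalently, floor(577 / 256))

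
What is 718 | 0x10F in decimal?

975

718 = 1011001110
0x10F = 0100001111
 OR → 1111001111 = 975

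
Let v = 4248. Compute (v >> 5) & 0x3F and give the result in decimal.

v = 1000010011000
Shift right by 5: 10000100
Mask low 6 bits: 000100 = 4

4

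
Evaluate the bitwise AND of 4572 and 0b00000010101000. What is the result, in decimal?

4572 = 1000111011100
b = 0000010101000
AND → 0000010001000 = 136

136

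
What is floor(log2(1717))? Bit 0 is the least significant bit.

10

1717 = 11010110101
The topmost 1 is at position 10 (since 2^10 = 1024 ≤ 1717 < 2048).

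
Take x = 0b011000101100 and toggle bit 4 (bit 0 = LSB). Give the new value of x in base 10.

x = 011000101100
bit 4 is currently 0; toggle it via x ^ (1 << 4) = x ^ 16
→ 011000111100 = 1596

1596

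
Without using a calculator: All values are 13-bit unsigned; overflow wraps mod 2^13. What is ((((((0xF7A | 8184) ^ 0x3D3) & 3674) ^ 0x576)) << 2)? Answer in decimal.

1528

0xF7A = 0111101111010
8184 = 1111111111000
→ | → 1111111111010 = 8186
0x3D3 = 0001111010011
→ ^ → 1110000101001 = 7209
3674 = 0111001011010
→ & → 0110000001000 = 3080
0x576 = 0010101110110
→ ^ → 0100101111110 = 2430
→ << 2 (mod 2^13) → 0010111111000 = 1528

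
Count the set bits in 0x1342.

0x1342 = 1001101000010
Count the 1s: 1 + 1 + 1 + 1 + 1 = 5

5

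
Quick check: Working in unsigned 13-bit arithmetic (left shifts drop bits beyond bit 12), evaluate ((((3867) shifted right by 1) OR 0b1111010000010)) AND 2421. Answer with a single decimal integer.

2309

3867 = 0111100011011
→ shifted right by 1 → 0011110001101 = 1933
0b1111010000010 = 1111010000010
→ OR → 1111110001111 = 8079
2421 = 0100101110101
→ AND → 0100100000101 = 2309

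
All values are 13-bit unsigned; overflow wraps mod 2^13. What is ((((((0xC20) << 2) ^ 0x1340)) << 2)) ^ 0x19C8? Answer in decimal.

5832

0xC20 = 0110000100000
→ << 2 (mod 2^13) → 1000010000000 = 4224
0x1340 = 1001101000000
→ ^ → 0001111000000 = 960
→ << 2 (mod 2^13) → 0111100000000 = 3840
0x19C8 = 1100111001000
→ ^ → 1011011001000 = 5832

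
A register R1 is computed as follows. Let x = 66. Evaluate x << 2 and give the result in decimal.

264

66 = 001000010
shift left by 2 → 100001000 = 264
(equivalently, 66 × 2^2 = 66 × 4)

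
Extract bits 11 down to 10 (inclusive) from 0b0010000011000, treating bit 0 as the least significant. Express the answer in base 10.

v = 0010000011000
Shift right by 10: 001
Mask low 2 bits: 01 = 1

1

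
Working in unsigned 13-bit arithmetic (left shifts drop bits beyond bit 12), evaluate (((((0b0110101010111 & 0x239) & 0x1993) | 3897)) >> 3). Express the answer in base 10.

487

0b0110101010111 = 0110101010111
0x239 = 0001000111001
→ & → 0000000010001 = 17
0x1993 = 1100110010011
→ & → 0000000010001 = 17
3897 = 0111100111001
→ | → 0111100111001 = 3897
→ >> 3 → 0000111100111 = 487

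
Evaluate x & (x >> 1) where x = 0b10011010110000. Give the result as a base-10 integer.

528

x = 10011010110000 = 9904
x>>1 = 01001101011000
AND  = 00001000010000 = 528
(x & (x >> 1) has a 1 wherever x has two consecutive 1 bits.)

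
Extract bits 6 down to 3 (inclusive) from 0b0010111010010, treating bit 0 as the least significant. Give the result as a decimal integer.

v = 0010111010010
Shift right by 3: 0010111010
Mask low 4 bits: 1010 = 10

10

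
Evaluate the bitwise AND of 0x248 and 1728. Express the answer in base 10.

0x248 = 01001001000
1728 = 11011000000
AND → 01001000000 = 576

576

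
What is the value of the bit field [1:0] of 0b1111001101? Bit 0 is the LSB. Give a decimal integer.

1

v = 1111001101
Shift right by 0: 1111001101
Mask low 2 bits: 01 = 1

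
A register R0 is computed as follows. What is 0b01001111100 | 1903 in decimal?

1919

a = 01001111100
1903 = 11101101111
 OR → 11101111111 = 1919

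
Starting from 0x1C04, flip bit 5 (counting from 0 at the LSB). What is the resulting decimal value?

x = 1110000000100
bit 5 is currently 0; toggle it via x ^ (1 << 5) = x ^ 32
→ 1110000100100 = 7204

7204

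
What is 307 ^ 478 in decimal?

237

307 = 100110011
478 = 111011110
XOR → 011101101 = 237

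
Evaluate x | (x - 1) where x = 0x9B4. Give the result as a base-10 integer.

2487

x = 100110110100 = 2484
x - 1 = 100110110011
OR    = 100110110111 = 2487
(x | (x - 1) sets all bits below the lowest set bit.)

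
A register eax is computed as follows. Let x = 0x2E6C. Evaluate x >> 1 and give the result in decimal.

0x2E6C = 10111001101100
shift right by 1 → 01011100110110 = 5942
(equivalently, floor(11884 / 2))

5942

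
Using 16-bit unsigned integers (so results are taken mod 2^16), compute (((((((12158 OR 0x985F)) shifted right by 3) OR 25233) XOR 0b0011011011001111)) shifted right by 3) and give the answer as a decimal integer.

12158 = 0010111101111110
0x985F = 1001100001011111
→ OR → 1011111101111111 = 49023
→ shifted right by 3 → 0001011111101111 = 6127
25233 = 0110001010010001
→ OR → 0111011111111111 = 30719
0b0011011011001111 = 0011011011001111
→ XOR → 0100000100110000 = 16688
→ shifted right by 3 → 0000100000100110 = 2086

2086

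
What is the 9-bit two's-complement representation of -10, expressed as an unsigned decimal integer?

10 in 9 bits: 000001010
Invert: 111110101
Add 1:  111110110 = 502
(Check: 2^9 - 10 = 512 - 10 = 502.)

502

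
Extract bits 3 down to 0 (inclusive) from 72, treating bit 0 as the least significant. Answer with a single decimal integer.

8

v = 001001000
Shift right by 0: 001001000
Mask low 4 bits: 1000 = 8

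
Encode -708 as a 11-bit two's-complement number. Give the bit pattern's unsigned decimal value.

1340

708 in 11 bits: 01011000100
Invert: 10100111011
Add 1:  10100111100 = 1340
(Check: 2^11 - 708 = 2048 - 708 = 1340.)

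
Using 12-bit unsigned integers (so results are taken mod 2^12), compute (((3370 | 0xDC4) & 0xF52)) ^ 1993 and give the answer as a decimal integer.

3370 = 110100101010
0xDC4 = 110111000100
→ | → 110111101110 = 3566
0xF52 = 111101010010
→ & → 110101000010 = 3394
1993 = 011111001001
→ ^ → 101010001011 = 2699

2699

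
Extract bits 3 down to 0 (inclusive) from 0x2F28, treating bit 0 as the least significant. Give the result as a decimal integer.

8

v = 10111100101000
Shift right by 0: 10111100101000
Mask low 4 bits: 1000 = 8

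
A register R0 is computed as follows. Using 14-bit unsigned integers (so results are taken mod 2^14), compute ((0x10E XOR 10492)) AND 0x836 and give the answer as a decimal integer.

0x10E = 00000100001110
10492 = 10100011111100
→ XOR → 10100111110010 = 10738
0x836 = 00100000110110
→ AND → 00100000110010 = 2098

2098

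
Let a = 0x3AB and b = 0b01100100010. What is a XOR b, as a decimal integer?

137

0x3AB = 1110101011
b = 1100100010
XOR → 0010001001 = 137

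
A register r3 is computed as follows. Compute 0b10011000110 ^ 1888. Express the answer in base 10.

a = 10011000110
1888 = 11101100000
XOR → 01110100110 = 934

934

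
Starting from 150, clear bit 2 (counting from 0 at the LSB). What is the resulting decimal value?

146

x = 0010010110
bit 2 is currently 1; clear it via x & ~(1 << 2) = x & ~4
→ 0010010010 = 146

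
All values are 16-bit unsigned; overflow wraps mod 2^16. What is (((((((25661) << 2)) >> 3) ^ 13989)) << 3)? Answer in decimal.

25661 = 0110010000111101
→ << 2 (mod 2^16) → 1001000011110100 = 37108
→ >> 3 → 0001001000011110 = 4638
13989 = 0011011010100101
→ ^ → 0010010010111011 = 9403
→ << 3 (mod 2^16) → 0010010111011000 = 9688

9688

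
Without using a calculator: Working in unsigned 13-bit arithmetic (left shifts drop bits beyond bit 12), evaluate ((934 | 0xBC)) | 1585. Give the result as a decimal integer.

934 = 0001110100110
0xBC = 0000010111100
→ | → 0001110111110 = 958
1585 = 0011000110001
→ | → 0011110111111 = 1983

1983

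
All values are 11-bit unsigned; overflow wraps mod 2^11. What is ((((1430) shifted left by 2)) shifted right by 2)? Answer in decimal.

406

1430 = 10110010110
→ shifted left by 2 (mod 2^11) → 11001011000 = 1624
→ shifted right by 2 → 00110010110 = 406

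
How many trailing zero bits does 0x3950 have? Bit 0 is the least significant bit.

4

0x3950 = 11100101010000
Trailing zeros: 4, so the lowest set bit is bit 4 (value 16).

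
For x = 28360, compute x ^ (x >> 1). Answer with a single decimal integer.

x = 110111011001000 = 28360
x>>1 = 011011101100100
XOR  = 101100110101100 = 22956
(x ^ (x >> 1) gives the standard binary-reflected Gray code of x.)

22956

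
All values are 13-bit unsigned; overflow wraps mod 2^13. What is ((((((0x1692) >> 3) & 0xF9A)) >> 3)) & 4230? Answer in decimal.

0x1692 = 1011010010010
→ >> 3 → 0001011010010 = 722
0xF9A = 0111110011010
→ & → 0001010010010 = 658
→ >> 3 → 0000001010010 = 82
4230 = 1000010000110
→ & → 0000000000010 = 2

2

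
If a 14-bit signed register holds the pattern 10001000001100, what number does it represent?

-7668

pattern = 10001000001100 (MSB is 1 ⇒ negative)
Invert: 01110111110011, add 1 → 01110111110100 = 7668, so the value is -7668.
(Equivalently: 8716 - 2^14 = 8716 - 16384 = -7668.)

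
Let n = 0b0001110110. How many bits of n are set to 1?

n = 1110110
Count the 1s: 1 + 1 + 1 + 1 + 1 = 5

5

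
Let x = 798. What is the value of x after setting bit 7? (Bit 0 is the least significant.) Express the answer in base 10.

926

x = 1100011110
bit 7 is currently 0; set it via x | (1 << 7) = x | 128
→ 1110011110 = 926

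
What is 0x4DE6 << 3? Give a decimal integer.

0x4DE6 = 000100110111100110
shift left by 3 → 100110111100110000 = 159536
(equivalently, 19942 × 2^3 = 19942 × 8)

159536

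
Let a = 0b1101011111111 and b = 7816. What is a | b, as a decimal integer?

a = 1101011111111
7816 = 1111010001000
 OR → 1111011111111 = 7935

7935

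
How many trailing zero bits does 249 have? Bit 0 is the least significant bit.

0

249 = 11111001
Trailing zeros: 0, so the lowest set bit is bit 0 (value 1).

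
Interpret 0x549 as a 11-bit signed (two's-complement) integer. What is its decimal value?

pattern = 10101001001 (MSB is 1 ⇒ negative)
Invert: 01010110110, add 1 → 01010110111 = 695, so the value is -695.
(Equivalently: 1353 - 2^11 = 1353 - 2048 = -695.)

-695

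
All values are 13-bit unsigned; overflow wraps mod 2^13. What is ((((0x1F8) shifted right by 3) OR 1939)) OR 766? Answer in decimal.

2047

0x1F8 = 0000111111000
→ shifted right by 3 → 0000000111111 = 63
1939 = 0011110010011
→ OR → 0011110111111 = 1983
766 = 0001011111110
→ OR → 0011111111111 = 2047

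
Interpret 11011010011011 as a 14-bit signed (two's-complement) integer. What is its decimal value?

pattern = 11011010011011 (MSB is 1 ⇒ negative)
Invert: 00100101100100, add 1 → 00100101100101 = 2405, so the value is -2405.
(Equivalently: 13979 - 2^14 = 13979 - 16384 = -2405.)

-2405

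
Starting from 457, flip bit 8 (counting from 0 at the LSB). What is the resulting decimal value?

x = 111001001
bit 8 is currently 1; toggle it via x ^ (1 << 8) = x ^ 256
→ 011001001 = 201

201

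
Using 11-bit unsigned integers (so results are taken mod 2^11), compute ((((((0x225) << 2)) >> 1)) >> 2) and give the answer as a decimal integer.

18

0x225 = 01000100101
→ << 2 (mod 2^11) → 00010010100 = 148
→ >> 1 → 00001001010 = 74
→ >> 2 → 00000010010 = 18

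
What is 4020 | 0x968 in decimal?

4092

4020 = 111110110100
0x968 = 100101101000
 OR → 111111111100 = 4092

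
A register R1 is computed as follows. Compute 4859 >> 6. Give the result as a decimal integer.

4859 = 1001011111011
shift right by 6 → 0000001001011 = 75
(equivalently, floor(4859 / 64))

75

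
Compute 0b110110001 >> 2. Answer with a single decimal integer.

108

x = 110110001
shift right by 2 → 001101100 = 108
(equivalently, floor(433 / 4))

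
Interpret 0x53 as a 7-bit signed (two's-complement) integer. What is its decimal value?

-45

pattern = 1010011 (MSB is 1 ⇒ negative)
Invert: 0101100, add 1 → 0101101 = 45, so the value is -45.
(Equivalently: 83 - 2^7 = 83 - 128 = -45.)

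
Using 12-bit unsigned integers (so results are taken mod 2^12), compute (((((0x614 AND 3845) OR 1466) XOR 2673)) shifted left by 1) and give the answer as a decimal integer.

2974

0x614 = 011000010100
3845 = 111100000101
→ AND → 011000000100 = 1540
1466 = 010110111010
→ OR → 011110111110 = 1982
2673 = 101001110001
→ XOR → 110111001111 = 3535
→ shifted left by 1 (mod 2^12) → 101110011110 = 2974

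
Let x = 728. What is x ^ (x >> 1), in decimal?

948

x = 1011011000 = 728
x>>1 = 0101101100
XOR  = 1110110100 = 948
(x ^ (x >> 1) gives the standard binary-reflected Gray code of x.)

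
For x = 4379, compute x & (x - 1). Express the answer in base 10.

4378

x = 1000100011011 = 4379
x - 1 = 1000100011010
AND   = 1000100011010 = 4378
(x & (x - 1) clears the lowest set bit of x.)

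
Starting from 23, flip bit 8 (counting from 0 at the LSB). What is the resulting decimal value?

279

x = 000010111
bit 8 is currently 0; toggle it via x ^ (1 << 8) = x ^ 256
→ 100010111 = 279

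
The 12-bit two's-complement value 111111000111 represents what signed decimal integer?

pattern = 111111000111 (MSB is 1 ⇒ negative)
Invert: 000000111000, add 1 → 000000111001 = 57, so the value is -57.
(Equivalently: 4039 - 2^12 = 4039 - 4096 = -57.)

-57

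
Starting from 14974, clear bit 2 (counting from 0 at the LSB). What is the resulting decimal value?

14970

x = 0011101001111110
bit 2 is currently 1; clear it via x & ~(1 << 2) = x & ~4
→ 0011101001111010 = 14970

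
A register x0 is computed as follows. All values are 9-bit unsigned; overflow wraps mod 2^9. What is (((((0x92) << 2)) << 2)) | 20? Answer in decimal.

308

0x92 = 010010010
→ << 2 (mod 2^9) → 001001000 = 72
→ << 2 (mod 2^9) → 100100000 = 288
20 = 000010100
→ | → 100110100 = 308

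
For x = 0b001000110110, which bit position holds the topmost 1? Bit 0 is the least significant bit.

0b001000110110 = 1000110110
The topmost 1 is at position 9 (since 2^9 = 512 ≤ 566 < 1024).

9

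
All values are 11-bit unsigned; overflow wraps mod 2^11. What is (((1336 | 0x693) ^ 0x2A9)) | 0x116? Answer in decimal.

1336 = 10100111000
0x693 = 11010010011
→ | → 11110111011 = 1979
0x2A9 = 01010101001
→ ^ → 10100010010 = 1298
0x116 = 00100010110
→ | → 10100010110 = 1302

1302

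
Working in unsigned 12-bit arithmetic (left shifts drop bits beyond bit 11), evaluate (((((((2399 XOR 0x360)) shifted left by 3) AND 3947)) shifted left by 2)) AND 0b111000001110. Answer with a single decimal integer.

2399 = 100101011111
0x360 = 001101100000
→ XOR → 101000111111 = 2623
→ shifted left by 3 (mod 2^12) → 000111111000 = 504
3947 = 111101101011
→ AND → 000101101000 = 360
→ shifted left by 2 (mod 2^12) → 010110100000 = 1440
0b111000001110 = 111000001110
→ AND → 010000000000 = 1024

1024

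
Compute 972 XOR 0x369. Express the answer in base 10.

972 = 1111001100
0x369 = 1101101001
XOR → 0010100101 = 165

165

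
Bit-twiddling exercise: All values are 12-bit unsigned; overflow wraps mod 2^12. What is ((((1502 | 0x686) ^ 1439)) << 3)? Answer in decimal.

1502 = 010111011110
0x686 = 011010000110
→ | → 011111011110 = 2014
1439 = 010110011111
→ ^ → 001001000001 = 577
→ << 3 (mod 2^12) → 001000001000 = 520

520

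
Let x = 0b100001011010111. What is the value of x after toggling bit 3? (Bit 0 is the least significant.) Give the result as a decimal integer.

x = 100001011010111
bit 3 is currently 0; toggle it via x ^ (1 << 3) = x ^ 8
→ 100001011011111 = 17119

17119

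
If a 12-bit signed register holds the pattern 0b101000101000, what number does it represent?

-1496

pattern = 101000101000 (MSB is 1 ⇒ negative)
Invert: 010111010111, add 1 → 010111011000 = 1496, so the value is -1496.
(Equivalently: 2600 - 2^12 = 2600 - 4096 = -1496.)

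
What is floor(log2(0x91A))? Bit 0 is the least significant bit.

11

0x91A = 100100011010
The topmost 1 is at position 11 (since 2^11 = 2048 ≤ 2330 < 4096).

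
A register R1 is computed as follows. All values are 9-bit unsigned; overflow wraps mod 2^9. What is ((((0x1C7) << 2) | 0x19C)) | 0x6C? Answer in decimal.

508

0x1C7 = 111000111
→ << 2 (mod 2^9) → 100011100 = 284
0x19C = 110011100
→ | → 110011100 = 412
0x6C = 001101100
→ | → 111111100 = 508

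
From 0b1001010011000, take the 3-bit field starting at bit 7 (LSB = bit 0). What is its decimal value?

v = 1001010011000
Shift right by 7: 100101
Mask low 3 bits: 101 = 5

5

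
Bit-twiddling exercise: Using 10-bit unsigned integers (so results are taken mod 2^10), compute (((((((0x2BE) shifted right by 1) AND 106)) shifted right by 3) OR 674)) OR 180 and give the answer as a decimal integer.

703

0x2BE = 1010111110
→ shifted right by 1 → 0101011111 = 351
106 = 0001101010
→ AND → 0001001010 = 74
→ shifted right by 3 → 0000001001 = 9
674 = 1010100010
→ OR → 1010101011 = 683
180 = 0010110100
→ OR → 1010111111 = 703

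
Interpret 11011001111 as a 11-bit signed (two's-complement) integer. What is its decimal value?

pattern = 11011001111 (MSB is 1 ⇒ negative)
Invert: 00100110000, add 1 → 00100110001 = 305, so the value is -305.
(Equivalently: 1743 - 2^11 = 1743 - 2048 = -305.)

-305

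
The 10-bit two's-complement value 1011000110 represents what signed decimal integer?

pattern = 1011000110 (MSB is 1 ⇒ negative)
Invert: 0100111001, add 1 → 0100111010 = 314, so the value is -314.
(Equivalently: 710 - 2^10 = 710 - 1024 = -314.)

-314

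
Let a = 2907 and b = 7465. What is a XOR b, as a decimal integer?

2907 = 0101101011011
7465 = 1110100101001
XOR → 1011001110010 = 5746

5746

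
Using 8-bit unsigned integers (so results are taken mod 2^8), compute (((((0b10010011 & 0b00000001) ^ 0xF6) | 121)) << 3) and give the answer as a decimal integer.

248

0b10010011 = 10010011
0b00000001 = 00000001
→ & → 00000001 = 1
0xF6 = 11110110
→ ^ → 11110111 = 247
121 = 01111001
→ | → 11111111 = 255
→ << 3 (mod 2^8) → 11111000 = 248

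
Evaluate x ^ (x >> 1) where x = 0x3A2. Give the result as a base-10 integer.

627

x = 1110100010 = 930
x>>1 = 0111010001
XOR  = 1001110011 = 627
(x ^ (x >> 1) gives the standard binary-reflected Gray code of x.)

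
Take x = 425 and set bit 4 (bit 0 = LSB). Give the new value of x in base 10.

441

x = 000110101001
bit 4 is currently 0; set it via x | (1 << 4) = x | 16
→ 000110111001 = 441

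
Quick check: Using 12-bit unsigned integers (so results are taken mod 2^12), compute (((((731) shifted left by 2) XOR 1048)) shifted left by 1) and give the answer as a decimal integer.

731 = 001011011011
→ shifted left by 2 (mod 2^12) → 101101101100 = 2924
1048 = 010000011000
→ XOR → 111101110100 = 3956
→ shifted left by 1 (mod 2^12) → 111011101000 = 3816

3816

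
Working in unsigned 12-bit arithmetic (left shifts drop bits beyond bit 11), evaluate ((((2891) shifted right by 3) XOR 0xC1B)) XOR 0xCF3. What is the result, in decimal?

385

2891 = 101101001011
→ shifted right by 3 → 000101101001 = 361
0xC1B = 110000011011
→ XOR → 110101110010 = 3442
0xCF3 = 110011110011
→ XOR → 000110000001 = 385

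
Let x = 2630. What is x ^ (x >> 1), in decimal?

x = 101001000110 = 2630
x>>1 = 010100100011
XOR  = 111101100101 = 3941
(x ^ (x >> 1) gives the standard binary-reflected Gray code of x.)

3941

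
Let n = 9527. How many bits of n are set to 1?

9527 = 10010100110111
Count the 1s: 1 + 1 + 1 + 1 + 1 + 1 + 1 + 1 = 8

8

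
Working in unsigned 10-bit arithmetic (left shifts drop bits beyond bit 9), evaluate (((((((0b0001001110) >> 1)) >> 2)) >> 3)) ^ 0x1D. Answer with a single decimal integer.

0b0001001110 = 0001001110
→ >> 1 → 0000100111 = 39
→ >> 2 → 0000001001 = 9
→ >> 3 → 0000000001 = 1
0x1D = 0000011101
→ ^ → 0000011100 = 28

28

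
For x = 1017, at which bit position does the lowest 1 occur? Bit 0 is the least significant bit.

0

1017 = 1111111001
Trailing zeros: 0, so the lowest set bit is bit 0 (value 1).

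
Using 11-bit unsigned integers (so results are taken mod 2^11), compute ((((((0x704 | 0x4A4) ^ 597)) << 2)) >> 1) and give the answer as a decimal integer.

994

0x704 = 11100000100
0x4A4 = 10010100100
→ | → 11110100100 = 1956
597 = 01001010101
→ ^ → 10111110001 = 1521
→ << 2 (mod 2^11) → 11111000100 = 1988
→ >> 1 → 01111100010 = 994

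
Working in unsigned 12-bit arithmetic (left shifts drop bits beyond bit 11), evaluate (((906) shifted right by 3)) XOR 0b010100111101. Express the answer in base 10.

906 = 001110001010
→ shifted right by 3 → 000001110001 = 113
0b010100111101 = 010100111101
→ XOR → 010101001100 = 1356

1356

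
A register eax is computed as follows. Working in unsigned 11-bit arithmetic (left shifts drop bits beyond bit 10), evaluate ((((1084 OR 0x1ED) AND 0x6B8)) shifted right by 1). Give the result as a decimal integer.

1084 = 10000111100
0x1ED = 00111101101
→ OR → 10111111101 = 1533
0x6B8 = 11010111000
→ AND → 10010111000 = 1208
→ shifted right by 1 → 01001011100 = 604

604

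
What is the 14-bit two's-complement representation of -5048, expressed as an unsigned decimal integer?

11336

5048 in 14 bits: 01001110111000
Invert: 10110001000111
Add 1:  10110001001000 = 11336
(Check: 2^14 - 5048 = 16384 - 5048 = 11336.)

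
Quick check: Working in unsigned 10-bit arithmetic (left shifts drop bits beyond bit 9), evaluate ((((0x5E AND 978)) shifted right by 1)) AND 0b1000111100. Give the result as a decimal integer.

40

0x5E = 0001011110
978 = 1111010010
→ AND → 0001010010 = 82
→ shifted right by 1 → 0000101001 = 41
0b1000111100 = 1000111100
→ AND → 0000101000 = 40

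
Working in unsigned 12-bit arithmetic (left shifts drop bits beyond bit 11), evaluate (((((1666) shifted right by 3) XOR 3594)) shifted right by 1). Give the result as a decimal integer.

1901

1666 = 011010000010
→ shifted right by 3 → 000011010000 = 208
3594 = 111000001010
→ XOR → 111011011010 = 3802
→ shifted right by 1 → 011101101101 = 1901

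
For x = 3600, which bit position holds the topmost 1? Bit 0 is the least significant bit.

3600 = 111000010000
The topmost 1 is at position 11 (since 2^11 = 2048 ≤ 3600 < 4096).

11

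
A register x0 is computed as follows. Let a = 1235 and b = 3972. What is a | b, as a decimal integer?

1235 = 010011010011
3972 = 111110000100
 OR → 111111010111 = 4055

4055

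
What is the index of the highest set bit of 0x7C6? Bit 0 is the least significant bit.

10

0x7C6 = 11111000110
The topmost 1 is at position 10 (since 2^10 = 1024 ≤ 1990 < 2048).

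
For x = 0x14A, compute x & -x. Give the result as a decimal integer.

2

x = 101001010 = 330
-x (two's complement) = …010110110
AND   = 000000010 = 2
(x & -x isolates the lowest set bit of x.)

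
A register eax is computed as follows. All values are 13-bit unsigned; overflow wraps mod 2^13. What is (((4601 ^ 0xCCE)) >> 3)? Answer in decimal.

934

4601 = 1000111111001
0xCCE = 0110011001110
→ ^ → 1110100110111 = 7479
→ >> 3 → 0001110100110 = 934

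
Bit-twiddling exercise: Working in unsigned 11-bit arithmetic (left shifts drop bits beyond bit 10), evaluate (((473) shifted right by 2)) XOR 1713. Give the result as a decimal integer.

1735

473 = 00111011001
→ shifted right by 2 → 00001110110 = 118
1713 = 11010110001
→ XOR → 11011000111 = 1735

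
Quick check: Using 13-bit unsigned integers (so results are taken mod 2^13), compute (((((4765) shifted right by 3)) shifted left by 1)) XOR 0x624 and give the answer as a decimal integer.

642

4765 = 1001010011101
→ shifted right by 3 → 0001001010011 = 595
→ shifted left by 1 (mod 2^13) → 0010010100110 = 1190
0x624 = 0011000100100
→ XOR → 0001010000010 = 642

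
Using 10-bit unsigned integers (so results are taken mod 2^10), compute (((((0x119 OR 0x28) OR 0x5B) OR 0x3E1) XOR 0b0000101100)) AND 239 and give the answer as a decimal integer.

0x119 = 0100011001
0x28 = 0000101000
→ OR → 0100111001 = 313
0x5B = 0001011011
→ OR → 0101111011 = 379
0x3E1 = 1111100001
→ OR → 1111111011 = 1019
0b0000101100 = 0000101100
→ XOR → 1111010111 = 983
239 = 0011101111
→ AND → 0011000111 = 199

199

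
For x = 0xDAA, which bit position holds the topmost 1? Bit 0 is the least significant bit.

11

0xDAA = 110110101010
The topmost 1 is at position 11 (since 2^11 = 2048 ≤ 3498 < 4096).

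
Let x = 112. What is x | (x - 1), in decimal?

x = 1110000 = 112
x - 1 = 1101111
OR    = 1111111 = 127
(x | (x - 1) sets all bits below the lowest set bit.)

127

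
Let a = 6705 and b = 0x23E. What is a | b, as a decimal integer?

6705 = 1101000110001
0x23E = 0001000111110
 OR → 1101000111111 = 6719

6719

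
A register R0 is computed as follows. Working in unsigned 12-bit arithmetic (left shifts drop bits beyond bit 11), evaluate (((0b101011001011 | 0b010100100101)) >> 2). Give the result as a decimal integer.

1019

0b101011001011 = 101011001011
0b010100100101 = 010100100101
→ | → 111111101111 = 4079
→ >> 2 → 001111111011 = 1019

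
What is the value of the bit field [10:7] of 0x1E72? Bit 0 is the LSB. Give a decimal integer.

12

v = 1111001110010
Shift right by 7: 111100
Mask low 4 bits: 1100 = 12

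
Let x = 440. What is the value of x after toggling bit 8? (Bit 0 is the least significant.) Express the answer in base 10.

184

x = 0110111000
bit 8 is currently 1; toggle it via x ^ (1 << 8) = x ^ 256
→ 0010111000 = 184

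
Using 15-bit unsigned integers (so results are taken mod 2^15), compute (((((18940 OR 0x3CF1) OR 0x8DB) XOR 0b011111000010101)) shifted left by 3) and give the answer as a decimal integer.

18940 = 100100111111100
0x3CF1 = 011110011110001
→ OR → 111110111111101 = 32253
0x8DB = 000100011011011
→ OR → 111110111111111 = 32255
0b011111000010101 = 011111000010101
→ XOR → 100001111101010 = 17386
→ shifted left by 3 (mod 2^15) → 001111101010000 = 8016

8016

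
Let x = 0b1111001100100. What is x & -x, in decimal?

4

x = 1111001100100 = 7780
-x (two's complement) = …0000110011100
AND   = 0000000000100 = 4
(x & -x isolates the lowest set bit of x.)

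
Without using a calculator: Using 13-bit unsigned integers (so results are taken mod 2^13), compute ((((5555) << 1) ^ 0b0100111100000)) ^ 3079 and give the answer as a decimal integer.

5555 = 1010110110011
→ << 1 (mod 2^13) → 0101101100110 = 2918
0b0100111100000 = 0100111100000
→ ^ → 0001010000110 = 646
3079 = 0110000000111
→ ^ → 0111010000001 = 3713

3713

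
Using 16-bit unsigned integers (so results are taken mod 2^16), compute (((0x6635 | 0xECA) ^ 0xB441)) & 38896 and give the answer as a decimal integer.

0x6635 = 0110011000110101
0xECA = 0000111011001010
→ | → 0110111011111111 = 28415
0xB441 = 1011010001000001
→ ^ → 1101101010111110 = 55998
38896 = 1001011111110000
→ & → 1001001010110000 = 37552

37552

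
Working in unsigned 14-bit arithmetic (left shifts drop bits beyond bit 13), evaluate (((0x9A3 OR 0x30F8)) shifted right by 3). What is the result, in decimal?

1855

0x9A3 = 00100110100011
0x30F8 = 11000011111000
→ OR → 11100111111011 = 14843
→ shifted right by 3 → 00011100111111 = 1855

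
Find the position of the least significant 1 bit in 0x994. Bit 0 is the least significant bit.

2

0x994 = 100110010100
Trailing zeros: 2, so the lowest set bit is bit 2 (value 4).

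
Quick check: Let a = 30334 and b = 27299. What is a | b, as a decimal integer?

30334 = 111011001111110
27299 = 110101010100011
 OR → 111111011111111 = 32511

32511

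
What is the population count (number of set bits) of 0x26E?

0x26E = 1001101110
Count the 1s: 1 + 1 + 1 + 1 + 1 + 1 = 6

6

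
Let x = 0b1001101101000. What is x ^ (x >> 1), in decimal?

6876

x = 1001101101000 = 4968
x>>1 = 0100110110100
XOR  = 1101011011100 = 6876
(x ^ (x >> 1) gives the standard binary-reflected Gray code of x.)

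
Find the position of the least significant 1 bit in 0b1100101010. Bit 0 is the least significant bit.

1

0b1100101010 = 1100101010
Trailing zeros: 1, so the lowest set bit is bit 1 (value 2).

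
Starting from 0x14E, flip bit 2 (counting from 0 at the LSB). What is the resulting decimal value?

x = 000101001110
bit 2 is currently 1; toggle it via x ^ (1 << 2) = x ^ 4
→ 000101001010 = 330

330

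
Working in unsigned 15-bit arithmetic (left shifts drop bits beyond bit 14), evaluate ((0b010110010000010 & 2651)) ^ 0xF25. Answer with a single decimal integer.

0b010110010000010 = 010110010000010
2651 = 000101001011011
→ & → 000100000000010 = 2050
0xF25 = 000111100100101
→ ^ → 000011100100111 = 1831

1831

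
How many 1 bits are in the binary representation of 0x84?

2

0x84 = 10000100
Count the 1s: 1 + 1 = 2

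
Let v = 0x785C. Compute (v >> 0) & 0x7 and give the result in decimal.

4

v = 111100001011100
Shift right by 0: 111100001011100
Mask low 3 bits: 100 = 4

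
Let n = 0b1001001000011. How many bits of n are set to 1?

n = 1001001000011
Count the 1s: 1 + 1 + 1 + 1 + 1 = 5

5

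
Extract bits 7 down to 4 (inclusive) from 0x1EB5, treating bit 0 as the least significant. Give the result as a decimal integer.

11

v = 1111010110101
Shift right by 4: 111101011
Mask low 4 bits: 1011 = 11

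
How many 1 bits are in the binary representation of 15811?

15811 = 11110111000011
Count the 1s: 1 + 1 + 1 + 1 + 1 + 1 + 1 + 1 + 1 = 9

9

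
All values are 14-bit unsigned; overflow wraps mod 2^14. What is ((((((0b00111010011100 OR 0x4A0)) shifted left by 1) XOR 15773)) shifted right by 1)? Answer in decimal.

4210

0b00111010011100 = 00111010011100
0x4A0 = 00010010100000
→ OR → 00111010111100 = 3772
→ shifted left by 1 (mod 2^14) → 01110101111000 = 7544
15773 = 11110110011101
→ XOR → 10000011100101 = 8421
→ shifted right by 1 → 01000001110010 = 4210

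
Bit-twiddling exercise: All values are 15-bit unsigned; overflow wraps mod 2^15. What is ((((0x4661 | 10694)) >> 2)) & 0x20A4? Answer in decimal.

160

0x4661 = 100011001100001
10694 = 010100111000110
→ | → 110111111100111 = 28647
→ >> 2 → 001101111111001 = 7161
0x20A4 = 010000010100100
→ & → 000000010100000 = 160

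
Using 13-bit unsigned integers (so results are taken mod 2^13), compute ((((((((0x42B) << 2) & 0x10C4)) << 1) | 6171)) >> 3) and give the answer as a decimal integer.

0x42B = 0010000101011
→ << 2 (mod 2^13) → 1000010101100 = 4268
0x10C4 = 1000011000100
→ & → 1000010000100 = 4228
→ << 1 (mod 2^13) → 0000100001000 = 264
6171 = 1100000011011
→ | → 1100100011011 = 6427
→ >> 3 → 0001100100011 = 803

803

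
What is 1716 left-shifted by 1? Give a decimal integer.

3432

1716 = 011010110100
shift left by 1 → 110101101000 = 3432
(equivalently, 1716 × 2^1 = 1716 × 2)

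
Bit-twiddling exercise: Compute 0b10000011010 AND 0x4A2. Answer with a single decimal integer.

a = 10000011010
0x4A2 = 10010100010
AND → 10000000010 = 1026

1026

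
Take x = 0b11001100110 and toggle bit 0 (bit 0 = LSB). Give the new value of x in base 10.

1639

x = 11001100110
bit 0 is currently 0; toggle it via x ^ (1 << 0) = x ^ 1
→ 11001100111 = 1639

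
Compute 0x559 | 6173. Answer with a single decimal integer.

0x559 = 0010101011001
6173 = 1100000011101
 OR → 1110101011101 = 7517

7517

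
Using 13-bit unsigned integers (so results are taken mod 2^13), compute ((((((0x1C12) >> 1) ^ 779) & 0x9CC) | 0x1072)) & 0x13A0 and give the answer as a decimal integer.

0x1C12 = 1110000010010
→ >> 1 → 0111000001001 = 3593
779 = 0001100001011
→ ^ → 0110100000010 = 3330
0x9CC = 0100111001100
→ & → 0100100000000 = 2304
0x1072 = 1000001110010
→ | → 1100101110010 = 6514
0x13A0 = 1001110100000
→ & → 1000100100000 = 4384

4384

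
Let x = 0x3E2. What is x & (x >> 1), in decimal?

480

x = 1111100010 = 994
x>>1 = 0111110001
AND  = 0111100000 = 480
(x & (x >> 1) has a 1 wherever x has two consecutive 1 bits.)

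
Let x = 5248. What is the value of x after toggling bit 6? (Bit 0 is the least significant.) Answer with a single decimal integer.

x = 01010010000000
bit 6 is currently 0; toggle it via x ^ (1 << 6) = x ^ 64
→ 01010011000000 = 5312

5312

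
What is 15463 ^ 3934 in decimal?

13113

15463 = 11110001100111
3934 = 00111101011110
XOR → 11001100111001 = 13113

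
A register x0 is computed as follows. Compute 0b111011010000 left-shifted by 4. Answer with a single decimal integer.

x = 0000111011010000
shift left by 4 → 1110110100000000 = 60672
(equivalently, 3792 × 2^4 = 3792 × 16)

60672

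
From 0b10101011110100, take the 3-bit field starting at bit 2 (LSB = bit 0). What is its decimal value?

v = 10101011110100
Shift right by 2: 101010111101
Mask low 3 bits: 101 = 5

5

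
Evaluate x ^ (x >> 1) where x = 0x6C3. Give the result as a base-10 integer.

x = 11011000011 = 1731
x>>1 = 01101100001
XOR  = 10110100010 = 1442
(x ^ (x >> 1) gives the standard binary-reflected Gray code of x.)

1442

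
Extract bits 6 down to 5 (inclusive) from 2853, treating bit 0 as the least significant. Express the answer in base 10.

v = 0101100100101
Shift right by 5: 01011001
Mask low 2 bits: 01 = 1

1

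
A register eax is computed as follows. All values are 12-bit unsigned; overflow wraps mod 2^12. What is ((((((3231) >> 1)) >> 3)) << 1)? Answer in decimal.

3231 = 110010011111
→ >> 1 → 011001001111 = 1615
→ >> 3 → 000011001001 = 201
→ << 1 (mod 2^12) → 000110010010 = 402

402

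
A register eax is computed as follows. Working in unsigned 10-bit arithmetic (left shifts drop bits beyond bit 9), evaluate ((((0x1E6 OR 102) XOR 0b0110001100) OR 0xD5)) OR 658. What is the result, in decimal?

767

0x1E6 = 0111100110
102 = 0001100110
→ OR → 0111100110 = 486
0b0110001100 = 0110001100
→ XOR → 0001101010 = 106
0xD5 = 0011010101
→ OR → 0011111111 = 255
658 = 1010010010
→ OR → 1011111111 = 767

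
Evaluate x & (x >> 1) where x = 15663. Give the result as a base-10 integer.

x = 11110100101111 = 15663
x>>1 = 01111010010111
AND  = 01110000000111 = 7175
(x & (x >> 1) has a 1 wherever x has two consecutive 1 bits.)

7175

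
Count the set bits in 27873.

8

27873 = 110110011100001
Count the 1s: 1 + 1 + 1 + 1 + 1 + 1 + 1 + 1 = 8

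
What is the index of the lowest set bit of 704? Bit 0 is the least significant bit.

6

704 = 1011000000
Trailing zeros: 6, so the lowest set bit is bit 6 (value 64).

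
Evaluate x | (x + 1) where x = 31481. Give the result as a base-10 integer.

x = 111101011111001 = 31481
x + 1 = 111101011111010
OR    = 111101011111011 = 31483
(x | (x + 1) sets the lowest cleared bit.)

31483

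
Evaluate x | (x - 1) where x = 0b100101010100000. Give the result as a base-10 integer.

19135

x = 100101010100000 = 19104
x - 1 = 100101010011111
OR    = 100101010111111 = 19135
(x | (x - 1) sets all bits below the lowest set bit.)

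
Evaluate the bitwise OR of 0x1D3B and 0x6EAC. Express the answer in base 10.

32703

0x1D3B = 001110100111011
0x6EAC = 110111010101100
 OR → 111111110111111 = 32703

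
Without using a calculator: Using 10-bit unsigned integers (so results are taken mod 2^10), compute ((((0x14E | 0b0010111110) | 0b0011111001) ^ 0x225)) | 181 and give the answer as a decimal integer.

0x14E = 0101001110
0b0010111110 = 0010111110
→ | → 0111111110 = 510
0b0011111001 = 0011111001
→ | → 0111111111 = 511
0x225 = 1000100101
→ ^ → 1111011010 = 986
181 = 0010110101
→ | → 1111111111 = 1023

1023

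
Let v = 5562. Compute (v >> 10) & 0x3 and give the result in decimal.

1

v = 1010110111010
Shift right by 10: 101
Mask low 2 bits: 01 = 1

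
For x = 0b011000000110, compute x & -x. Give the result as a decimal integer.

x = 11000000110 = 1542
-x (two's complement) = …00111111010
AND   = 00000000010 = 2
(x & -x isolates the lowest set bit of x.)

2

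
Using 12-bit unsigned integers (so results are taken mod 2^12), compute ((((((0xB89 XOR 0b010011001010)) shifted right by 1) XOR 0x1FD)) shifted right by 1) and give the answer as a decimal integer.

814

0xB89 = 101110001001
0b010011001010 = 010011001010
→ XOR → 111101000011 = 3907
→ shifted right by 1 → 011110100001 = 1953
0x1FD = 000111111101
→ XOR → 011001011100 = 1628
→ shifted right by 1 → 001100101110 = 814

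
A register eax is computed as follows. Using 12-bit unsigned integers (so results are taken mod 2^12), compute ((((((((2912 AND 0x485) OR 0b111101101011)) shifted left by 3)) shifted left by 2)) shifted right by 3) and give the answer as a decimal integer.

428

2912 = 101101100000
0x485 = 010010000101
→ AND → 000000000000 = 0
0b111101101011 = 111101101011
→ OR → 111101101011 = 3947
→ shifted left by 3 (mod 2^12) → 101101011000 = 2904
→ shifted left by 2 (mod 2^12) → 110101100000 = 3424
→ shifted right by 3 → 000110101100 = 428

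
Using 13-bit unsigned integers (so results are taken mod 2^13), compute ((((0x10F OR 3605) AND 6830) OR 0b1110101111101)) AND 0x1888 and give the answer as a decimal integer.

0x10F = 0000100001111
3605 = 0111000010101
→ OR → 0111100011111 = 3871
6830 = 1101010101110
→ AND → 0101000001110 = 2574
0b1110101111101 = 1110101111101
→ OR → 1111101111111 = 8063
0x1888 = 1100010001000
→ AND → 1100000001000 = 6152

6152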